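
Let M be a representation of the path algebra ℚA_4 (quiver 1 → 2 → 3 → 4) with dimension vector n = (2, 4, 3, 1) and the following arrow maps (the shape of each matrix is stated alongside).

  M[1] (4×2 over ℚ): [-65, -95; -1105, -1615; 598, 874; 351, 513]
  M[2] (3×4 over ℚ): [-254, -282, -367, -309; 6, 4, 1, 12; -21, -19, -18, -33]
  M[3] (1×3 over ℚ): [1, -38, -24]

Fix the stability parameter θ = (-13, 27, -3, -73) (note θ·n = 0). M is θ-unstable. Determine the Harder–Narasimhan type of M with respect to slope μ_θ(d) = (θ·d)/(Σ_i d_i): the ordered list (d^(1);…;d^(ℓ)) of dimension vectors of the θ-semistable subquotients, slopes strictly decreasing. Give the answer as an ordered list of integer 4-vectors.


Barcode: M ≅ I[1,1], I[1,4], I[2,2], I[2,3]^2. HN layers by μ_θ (4 steps, strictly decreasing):
  μ^(1)=27; μ^(2)=12; μ^(3)=-13; μ^(4)=-31/2

((0, 1, 0, 0); (0, 2, 2, 0); (1, 0, 0, 0); (1, 1, 1, 1))


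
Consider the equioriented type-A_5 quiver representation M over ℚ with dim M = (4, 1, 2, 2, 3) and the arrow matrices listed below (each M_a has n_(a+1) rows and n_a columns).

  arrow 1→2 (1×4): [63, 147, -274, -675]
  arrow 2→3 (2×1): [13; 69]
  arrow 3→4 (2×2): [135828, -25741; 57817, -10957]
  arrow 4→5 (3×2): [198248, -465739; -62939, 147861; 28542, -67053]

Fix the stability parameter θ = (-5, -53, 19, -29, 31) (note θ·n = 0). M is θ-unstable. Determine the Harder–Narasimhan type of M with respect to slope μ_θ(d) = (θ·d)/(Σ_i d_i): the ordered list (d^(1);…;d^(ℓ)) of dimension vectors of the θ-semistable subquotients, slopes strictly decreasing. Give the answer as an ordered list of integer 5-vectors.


Barcode: M ≅ I[1,1]^3, I[1,5], I[3,5], I[5,5]. HN layers by μ_θ (3 steps, strictly decreasing):
  μ^(1)=31; μ^(2)=-5; μ^(3)=-29

((0, 0, 0, 0, 3); (3, 0, 2, 2, 0); (1, 1, 0, 0, 0))


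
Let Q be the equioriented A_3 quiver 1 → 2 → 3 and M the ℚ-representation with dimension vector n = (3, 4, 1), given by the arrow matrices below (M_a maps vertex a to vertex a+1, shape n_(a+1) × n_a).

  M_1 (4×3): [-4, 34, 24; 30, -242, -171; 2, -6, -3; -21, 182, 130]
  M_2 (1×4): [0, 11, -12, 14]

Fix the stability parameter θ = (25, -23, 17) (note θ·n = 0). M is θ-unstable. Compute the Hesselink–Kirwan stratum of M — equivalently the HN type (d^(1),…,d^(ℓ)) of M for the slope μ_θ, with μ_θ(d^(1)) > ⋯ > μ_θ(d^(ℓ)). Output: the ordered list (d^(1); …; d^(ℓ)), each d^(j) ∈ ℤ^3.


Via rank(M_{q-1}∘⋯∘M_p): M ≅ I[1,2]^2, I[1,3], I[2,2].
μ_θ-semistable layers: μ^(1)=17; μ^(2)=1; μ^(3)=-23

((0, 0, 1); (3, 3, 0); (0, 1, 0))


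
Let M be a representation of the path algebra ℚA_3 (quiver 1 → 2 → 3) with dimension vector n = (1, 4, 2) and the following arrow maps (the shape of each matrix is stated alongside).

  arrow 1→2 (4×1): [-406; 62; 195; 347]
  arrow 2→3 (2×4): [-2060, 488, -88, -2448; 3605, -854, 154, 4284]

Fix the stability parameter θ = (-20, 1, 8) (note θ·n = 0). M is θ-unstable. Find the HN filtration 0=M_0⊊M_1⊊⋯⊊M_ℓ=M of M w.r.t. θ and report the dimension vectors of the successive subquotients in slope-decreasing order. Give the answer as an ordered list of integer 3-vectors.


Barcode: M ≅ I[1,2], I[2,2]^2, I[2,3], I[3,3]. HN layers by μ_θ (3 steps, strictly decreasing):
  μ^(1)=8; μ^(2)=1; μ^(3)=-20

((0, 0, 2); (0, 4, 0); (1, 0, 0))


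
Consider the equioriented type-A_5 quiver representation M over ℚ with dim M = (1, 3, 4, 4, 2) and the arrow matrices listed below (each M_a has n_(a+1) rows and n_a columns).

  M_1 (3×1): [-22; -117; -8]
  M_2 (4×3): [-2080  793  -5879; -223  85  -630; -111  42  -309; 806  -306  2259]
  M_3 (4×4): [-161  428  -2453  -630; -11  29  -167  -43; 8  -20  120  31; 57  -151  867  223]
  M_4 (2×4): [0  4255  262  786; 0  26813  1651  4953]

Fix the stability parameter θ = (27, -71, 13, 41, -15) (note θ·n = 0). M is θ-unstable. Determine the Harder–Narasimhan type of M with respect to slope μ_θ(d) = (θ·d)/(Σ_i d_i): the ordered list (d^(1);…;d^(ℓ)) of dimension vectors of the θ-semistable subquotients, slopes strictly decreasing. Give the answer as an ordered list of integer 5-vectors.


Via rank(M_{q-1}∘⋯∘M_p): M ≅ I[1,5], I[2,4]^2, I[3,5].
μ_θ-semistable layers: μ^(1)=41; μ^(2)=13; μ^(3)=-22; μ^(4)=-71

((0, 0, 0, 2, 0); (0, 0, 4, 2, 2); (1, 1, 0, 0, 0); (0, 2, 0, 0, 0))


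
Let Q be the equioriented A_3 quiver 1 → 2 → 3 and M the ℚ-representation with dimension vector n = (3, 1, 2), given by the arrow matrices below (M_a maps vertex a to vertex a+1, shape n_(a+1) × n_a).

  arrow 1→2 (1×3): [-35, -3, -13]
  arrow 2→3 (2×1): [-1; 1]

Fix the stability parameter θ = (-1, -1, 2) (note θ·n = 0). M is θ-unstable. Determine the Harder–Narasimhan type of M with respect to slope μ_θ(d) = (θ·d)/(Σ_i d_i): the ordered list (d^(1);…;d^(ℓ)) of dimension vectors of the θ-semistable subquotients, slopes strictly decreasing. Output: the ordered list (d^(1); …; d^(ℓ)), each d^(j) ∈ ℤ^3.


Interval decomposition of M: I[1,1]^2, I[1,3], I[3,3].
HN type (ℓ=2): μ^(1)=2; μ^(2)=-1

((0, 0, 2); (3, 1, 0))


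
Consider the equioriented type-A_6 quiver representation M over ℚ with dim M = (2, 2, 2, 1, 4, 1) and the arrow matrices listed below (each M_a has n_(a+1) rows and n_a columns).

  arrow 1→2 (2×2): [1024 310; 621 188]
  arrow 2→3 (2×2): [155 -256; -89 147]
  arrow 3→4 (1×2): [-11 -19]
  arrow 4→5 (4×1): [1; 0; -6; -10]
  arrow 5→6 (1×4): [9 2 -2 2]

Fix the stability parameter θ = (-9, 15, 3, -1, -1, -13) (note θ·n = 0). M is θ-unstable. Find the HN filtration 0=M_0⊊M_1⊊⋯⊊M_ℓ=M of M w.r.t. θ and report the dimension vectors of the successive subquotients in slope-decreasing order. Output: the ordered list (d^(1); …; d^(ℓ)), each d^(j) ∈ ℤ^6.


Barcode: M ≅ I[1,3], I[1,6], I[5,5]^3. HN layers by μ_θ (4 steps, strictly decreasing):
  μ^(1)=9; μ^(2)=3/5; μ^(3)=-1; μ^(4)=-9

((0, 1, 1, 0, 0, 0); (0, 1, 1, 1, 1, 1); (0, 0, 0, 0, 3, 0); (2, 0, 0, 0, 0, 0))


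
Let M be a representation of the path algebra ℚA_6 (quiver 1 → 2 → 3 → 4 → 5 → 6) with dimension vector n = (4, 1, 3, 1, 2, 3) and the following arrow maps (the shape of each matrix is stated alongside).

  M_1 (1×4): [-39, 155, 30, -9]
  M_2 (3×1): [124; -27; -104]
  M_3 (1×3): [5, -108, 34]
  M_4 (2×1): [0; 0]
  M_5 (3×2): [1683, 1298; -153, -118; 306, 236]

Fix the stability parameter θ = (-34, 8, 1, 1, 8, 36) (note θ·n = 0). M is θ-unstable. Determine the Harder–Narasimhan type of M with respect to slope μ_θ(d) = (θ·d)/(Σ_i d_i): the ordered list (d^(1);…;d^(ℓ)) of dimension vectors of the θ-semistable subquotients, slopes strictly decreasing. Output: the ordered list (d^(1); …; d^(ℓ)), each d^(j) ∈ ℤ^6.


Barcode: M ≅ I[1,1]^3, I[1,3], I[3,3], I[3,4], I[5,5], I[5,6], I[6,6]^2. HN layers by μ_θ (5 steps, strictly decreasing):
  μ^(1)=36; μ^(2)=8; μ^(3)=9/2; μ^(4)=1; μ^(5)=-34

((0, 0, 0, 0, 0, 3); (0, 0, 0, 0, 2, 0); (0, 1, 1, 0, 0, 0); (0, 0, 2, 1, 0, 0); (4, 0, 0, 0, 0, 0))


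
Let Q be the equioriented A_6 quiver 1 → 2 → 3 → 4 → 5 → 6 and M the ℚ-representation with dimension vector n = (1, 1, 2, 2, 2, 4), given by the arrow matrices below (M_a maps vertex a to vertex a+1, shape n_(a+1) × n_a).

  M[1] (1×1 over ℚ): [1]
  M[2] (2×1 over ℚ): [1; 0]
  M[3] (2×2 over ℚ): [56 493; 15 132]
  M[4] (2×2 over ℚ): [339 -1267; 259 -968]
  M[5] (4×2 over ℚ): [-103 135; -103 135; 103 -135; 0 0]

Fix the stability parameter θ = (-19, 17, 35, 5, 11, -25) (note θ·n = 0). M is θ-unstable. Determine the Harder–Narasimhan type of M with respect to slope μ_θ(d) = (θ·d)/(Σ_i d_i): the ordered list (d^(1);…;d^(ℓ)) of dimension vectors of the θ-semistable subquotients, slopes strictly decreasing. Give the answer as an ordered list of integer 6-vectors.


Via rank(M_{q-1}∘⋯∘M_p): M ≅ I[1,6], I[3,5], I[6,6]^3.
μ_θ-semistable layers: μ^(1)=17; μ^(2)=43/5; μ^(3)=-19; μ^(4)=-25

((0, 0, 1, 1, 1, 0); (0, 1, 1, 1, 1, 1); (1, 0, 0, 0, 0, 0); (0, 0, 0, 0, 0, 3))


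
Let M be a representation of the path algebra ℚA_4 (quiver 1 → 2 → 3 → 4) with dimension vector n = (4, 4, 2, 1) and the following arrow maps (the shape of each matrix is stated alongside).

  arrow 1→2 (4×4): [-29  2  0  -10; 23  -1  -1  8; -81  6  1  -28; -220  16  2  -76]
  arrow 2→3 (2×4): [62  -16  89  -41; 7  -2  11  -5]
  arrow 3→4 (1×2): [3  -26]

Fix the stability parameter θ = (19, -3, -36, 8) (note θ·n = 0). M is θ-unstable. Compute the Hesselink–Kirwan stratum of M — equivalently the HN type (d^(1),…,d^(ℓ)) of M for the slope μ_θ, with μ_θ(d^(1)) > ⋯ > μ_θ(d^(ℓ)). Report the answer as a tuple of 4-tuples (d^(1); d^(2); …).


Interval decomposition of M: I[1,1], I[1,2], I[1,3], I[1,4], I[2,2].
HN type (ℓ=4): μ^(1)=19; μ^(2)=8; μ^(3)=-3; μ^(4)=-20/3

((1, 0, 0, 0); (1, 1, 0, 1); (0, 1, 0, 0); (2, 2, 2, 0))


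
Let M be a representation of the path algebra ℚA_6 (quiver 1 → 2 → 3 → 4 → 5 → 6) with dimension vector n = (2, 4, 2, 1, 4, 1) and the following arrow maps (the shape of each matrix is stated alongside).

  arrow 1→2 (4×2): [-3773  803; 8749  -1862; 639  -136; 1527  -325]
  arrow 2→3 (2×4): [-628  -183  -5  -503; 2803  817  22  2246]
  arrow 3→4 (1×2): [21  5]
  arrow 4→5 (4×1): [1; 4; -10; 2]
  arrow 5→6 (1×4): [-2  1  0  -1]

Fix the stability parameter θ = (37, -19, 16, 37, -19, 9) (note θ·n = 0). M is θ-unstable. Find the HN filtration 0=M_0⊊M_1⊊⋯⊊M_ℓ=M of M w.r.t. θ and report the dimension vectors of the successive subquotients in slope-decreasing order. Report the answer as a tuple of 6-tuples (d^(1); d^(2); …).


Barcode: M ≅ I[1,3], I[1,5], I[2,2]^2, I[5,5]^2, I[5,6]. HN layers by μ_θ (4 steps, strictly decreasing):
  μ^(1)=16; μ^(2)=34/3; μ^(3)=9; μ^(4)=-19

((0, 0, 1, 0, 0, 0); (0, 0, 1, 1, 1, 0); (2, 2, 0, 0, 0, 1); (0, 2, 0, 0, 3, 0))


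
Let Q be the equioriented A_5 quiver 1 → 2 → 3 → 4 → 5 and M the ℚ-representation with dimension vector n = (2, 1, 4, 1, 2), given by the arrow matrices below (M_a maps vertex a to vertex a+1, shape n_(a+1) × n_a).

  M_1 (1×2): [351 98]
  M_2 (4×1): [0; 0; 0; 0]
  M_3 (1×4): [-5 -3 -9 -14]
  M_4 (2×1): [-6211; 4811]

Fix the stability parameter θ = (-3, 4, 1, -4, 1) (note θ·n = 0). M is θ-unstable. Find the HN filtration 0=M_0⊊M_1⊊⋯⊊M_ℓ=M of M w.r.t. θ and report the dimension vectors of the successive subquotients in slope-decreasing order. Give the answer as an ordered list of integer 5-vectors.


Interval decomposition of M: I[1,1], I[1,2], I[3,3]^3, I[3,5], I[5,5].
HN type (ℓ=4): μ^(1)=4; μ^(2)=1; μ^(3)=-3/2; μ^(4)=-3

((0, 1, 0, 0, 0); (0, 0, 3, 0, 2); (0, 0, 1, 1, 0); (2, 0, 0, 0, 0))


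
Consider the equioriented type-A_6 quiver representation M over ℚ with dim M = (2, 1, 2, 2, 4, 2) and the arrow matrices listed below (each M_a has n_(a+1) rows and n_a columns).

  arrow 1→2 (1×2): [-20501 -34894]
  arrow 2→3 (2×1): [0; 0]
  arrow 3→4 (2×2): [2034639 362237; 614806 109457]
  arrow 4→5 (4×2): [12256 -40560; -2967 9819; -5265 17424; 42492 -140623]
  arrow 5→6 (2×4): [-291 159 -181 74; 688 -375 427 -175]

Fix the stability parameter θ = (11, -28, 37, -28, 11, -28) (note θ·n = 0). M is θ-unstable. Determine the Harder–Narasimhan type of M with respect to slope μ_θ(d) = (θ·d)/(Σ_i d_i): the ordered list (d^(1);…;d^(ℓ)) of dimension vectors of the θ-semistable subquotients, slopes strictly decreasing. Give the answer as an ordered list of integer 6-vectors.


Barcode: M ≅ I[1,1], I[1,2], I[3,6]^2, I[5,5]^2. HN layers by μ_θ (3 steps, strictly decreasing):
  μ^(1)=11; μ^(2)=-2; μ^(3)=-17/2

((1, 0, 0, 0, 2, 0); (0, 0, 2, 2, 2, 2); (1, 1, 0, 0, 0, 0))


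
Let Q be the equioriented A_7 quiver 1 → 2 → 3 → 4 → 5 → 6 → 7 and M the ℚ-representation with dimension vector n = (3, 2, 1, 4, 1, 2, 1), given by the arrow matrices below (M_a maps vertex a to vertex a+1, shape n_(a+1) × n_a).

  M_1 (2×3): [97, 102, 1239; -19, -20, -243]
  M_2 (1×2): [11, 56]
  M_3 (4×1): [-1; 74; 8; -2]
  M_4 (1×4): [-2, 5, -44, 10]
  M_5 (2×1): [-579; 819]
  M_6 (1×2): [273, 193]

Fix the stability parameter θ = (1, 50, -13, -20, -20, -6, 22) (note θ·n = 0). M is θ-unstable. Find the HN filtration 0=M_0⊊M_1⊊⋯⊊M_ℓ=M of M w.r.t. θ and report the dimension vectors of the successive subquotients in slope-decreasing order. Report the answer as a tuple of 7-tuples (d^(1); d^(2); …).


Interval decomposition of M: I[1,1], I[1,2], I[1,4], I[4,4]^2, I[4,6], I[6,7].
HN type (ℓ=6): μ^(1)=50; μ^(2)=22; μ^(3)=17/3; μ^(4)=1; μ^(5)=-6; μ^(6)=-20

((0, 1, 0, 0, 0, 0, 0); (0, 0, 0, 0, 0, 0, 1); (0, 1, 1, 1, 0, 0, 0); (3, 0, 0, 0, 0, 0, 0); (0, 0, 0, 0, 0, 2, 0); (0, 0, 0, 3, 1, 0, 0))


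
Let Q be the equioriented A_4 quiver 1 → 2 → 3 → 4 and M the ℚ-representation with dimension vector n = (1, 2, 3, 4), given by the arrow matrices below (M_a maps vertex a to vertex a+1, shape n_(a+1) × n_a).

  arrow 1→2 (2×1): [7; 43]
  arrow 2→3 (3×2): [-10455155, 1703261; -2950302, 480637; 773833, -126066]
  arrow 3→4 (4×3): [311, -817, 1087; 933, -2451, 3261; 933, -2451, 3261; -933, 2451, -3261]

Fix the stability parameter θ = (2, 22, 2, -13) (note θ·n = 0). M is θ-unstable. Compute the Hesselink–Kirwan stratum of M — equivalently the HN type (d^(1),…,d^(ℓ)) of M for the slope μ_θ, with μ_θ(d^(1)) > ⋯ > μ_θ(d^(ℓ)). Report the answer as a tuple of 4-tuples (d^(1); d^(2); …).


Interval decomposition of M: I[1,3], I[2,3], I[3,4], I[4,4]^3.
HN type (ℓ=4): μ^(1)=12; μ^(2)=2; μ^(3)=-11/2; μ^(4)=-13

((0, 2, 2, 0); (1, 0, 0, 0); (0, 0, 1, 1); (0, 0, 0, 3))


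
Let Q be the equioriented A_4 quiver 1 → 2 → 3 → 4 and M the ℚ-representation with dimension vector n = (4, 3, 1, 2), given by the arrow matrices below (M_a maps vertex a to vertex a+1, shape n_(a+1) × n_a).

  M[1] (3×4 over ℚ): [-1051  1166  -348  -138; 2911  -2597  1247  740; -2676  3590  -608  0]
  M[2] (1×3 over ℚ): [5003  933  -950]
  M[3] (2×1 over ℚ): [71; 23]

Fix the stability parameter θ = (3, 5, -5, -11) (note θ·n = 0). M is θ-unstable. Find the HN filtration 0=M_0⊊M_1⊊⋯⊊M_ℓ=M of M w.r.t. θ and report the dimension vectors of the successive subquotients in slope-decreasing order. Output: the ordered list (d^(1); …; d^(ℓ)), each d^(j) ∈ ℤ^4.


Via rank(M_{q-1}∘⋯∘M_p): M ≅ I[1,1], I[1,2]^2, I[1,4], I[4,4].
μ_θ-semistable layers: μ^(1)=5; μ^(2)=3; μ^(3)=-2; μ^(4)=-11

((0, 2, 0, 0); (3, 0, 0, 0); (1, 1, 1, 1); (0, 0, 0, 1))


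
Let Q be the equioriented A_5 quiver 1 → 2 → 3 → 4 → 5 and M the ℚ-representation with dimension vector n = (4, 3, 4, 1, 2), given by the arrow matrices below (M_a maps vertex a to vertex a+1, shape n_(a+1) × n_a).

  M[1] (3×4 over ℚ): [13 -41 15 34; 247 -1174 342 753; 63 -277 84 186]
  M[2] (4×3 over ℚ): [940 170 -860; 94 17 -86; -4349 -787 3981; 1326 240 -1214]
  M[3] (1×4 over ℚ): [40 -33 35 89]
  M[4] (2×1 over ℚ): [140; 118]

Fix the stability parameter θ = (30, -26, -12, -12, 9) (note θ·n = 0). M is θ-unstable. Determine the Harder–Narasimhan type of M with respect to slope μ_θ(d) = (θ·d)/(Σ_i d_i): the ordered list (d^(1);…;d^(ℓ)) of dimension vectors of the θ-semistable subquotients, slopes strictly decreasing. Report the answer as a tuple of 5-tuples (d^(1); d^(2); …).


Interval decomposition of M: I[1,1], I[1,2], I[1,3], I[1,5], I[3,3]^2, I[5,5].
HN type (ℓ=6): μ^(1)=30; μ^(2)=9; μ^(3)=2; μ^(4)=-8/3; μ^(5)=-5; μ^(6)=-12

((1, 0, 0, 0, 0); (0, 0, 0, 0, 2); (1, 1, 0, 0, 0); (1, 1, 1, 0, 0); (1, 1, 1, 1, 0); (0, 0, 2, 0, 0))


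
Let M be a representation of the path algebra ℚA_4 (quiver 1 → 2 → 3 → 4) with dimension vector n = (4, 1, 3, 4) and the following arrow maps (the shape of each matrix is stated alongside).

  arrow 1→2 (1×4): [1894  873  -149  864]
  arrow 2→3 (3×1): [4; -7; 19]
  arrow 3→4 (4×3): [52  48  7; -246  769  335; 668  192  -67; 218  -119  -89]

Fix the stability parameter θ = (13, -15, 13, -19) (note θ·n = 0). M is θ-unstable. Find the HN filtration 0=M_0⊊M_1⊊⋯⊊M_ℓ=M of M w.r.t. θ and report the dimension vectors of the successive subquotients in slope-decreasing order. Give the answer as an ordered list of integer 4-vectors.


Barcode: M ≅ I[1,1]^3, I[1,4], I[3,3], I[3,4], I[4,4]^2. HN layers by μ_θ (4 steps, strictly decreasing):
  μ^(1)=13; μ^(2)=-2; μ^(3)=-3; μ^(4)=-19

((3, 0, 1, 0); (1, 1, 1, 1); (0, 0, 1, 1); (0, 0, 0, 2))


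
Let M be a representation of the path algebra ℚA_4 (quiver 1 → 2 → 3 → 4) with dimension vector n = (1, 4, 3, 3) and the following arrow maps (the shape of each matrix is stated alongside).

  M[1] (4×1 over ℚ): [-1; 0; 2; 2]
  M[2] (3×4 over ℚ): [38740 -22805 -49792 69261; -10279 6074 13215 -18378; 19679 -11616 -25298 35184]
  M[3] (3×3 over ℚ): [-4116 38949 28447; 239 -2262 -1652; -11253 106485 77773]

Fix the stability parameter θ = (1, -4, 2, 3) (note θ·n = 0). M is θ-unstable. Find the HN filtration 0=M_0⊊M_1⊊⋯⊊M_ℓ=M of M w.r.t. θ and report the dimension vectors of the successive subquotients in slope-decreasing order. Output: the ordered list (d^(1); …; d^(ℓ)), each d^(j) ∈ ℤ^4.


Via rank(M_{q-1}∘⋯∘M_p): M ≅ I[1,3], I[2,2], I[2,4]^2, I[4,4].
μ_θ-semistable layers: μ^(1)=3; μ^(2)=2; μ^(3)=-3/2; μ^(4)=-4

((0, 0, 0, 3); (0, 0, 3, 0); (1, 1, 0, 0); (0, 3, 0, 0))


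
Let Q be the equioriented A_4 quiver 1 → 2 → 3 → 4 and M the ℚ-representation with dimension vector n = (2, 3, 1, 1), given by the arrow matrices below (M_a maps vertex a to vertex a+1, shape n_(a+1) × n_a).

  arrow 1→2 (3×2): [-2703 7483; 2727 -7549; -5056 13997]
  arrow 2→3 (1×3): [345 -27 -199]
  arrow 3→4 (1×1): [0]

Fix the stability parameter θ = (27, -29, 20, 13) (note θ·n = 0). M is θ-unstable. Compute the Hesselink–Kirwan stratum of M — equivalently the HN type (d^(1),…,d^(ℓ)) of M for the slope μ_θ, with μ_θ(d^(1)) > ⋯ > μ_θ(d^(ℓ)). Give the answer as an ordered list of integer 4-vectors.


Via rank(M_{q-1}∘⋯∘M_p): M ≅ I[1,2], I[1,3], I[2,2], I[4,4].
μ_θ-semistable layers: μ^(1)=20; μ^(2)=13; μ^(3)=-1; μ^(4)=-29

((0, 0, 1, 0); (0, 0, 0, 1); (2, 2, 0, 0); (0, 1, 0, 0))


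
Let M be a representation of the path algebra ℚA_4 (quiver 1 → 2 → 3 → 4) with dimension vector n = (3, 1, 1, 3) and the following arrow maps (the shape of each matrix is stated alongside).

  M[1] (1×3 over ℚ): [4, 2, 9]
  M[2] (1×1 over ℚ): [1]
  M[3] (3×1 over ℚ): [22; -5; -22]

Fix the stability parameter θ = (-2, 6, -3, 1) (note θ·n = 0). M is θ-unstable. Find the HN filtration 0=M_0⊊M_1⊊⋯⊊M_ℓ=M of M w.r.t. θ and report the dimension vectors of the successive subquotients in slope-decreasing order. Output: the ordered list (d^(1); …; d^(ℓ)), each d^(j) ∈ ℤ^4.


Interval decomposition of M: I[1,1]^2, I[1,4], I[4,4]^2.
HN type (ℓ=3): μ^(1)=4/3; μ^(2)=1; μ^(3)=-2

((0, 1, 1, 1); (0, 0, 0, 2); (3, 0, 0, 0))


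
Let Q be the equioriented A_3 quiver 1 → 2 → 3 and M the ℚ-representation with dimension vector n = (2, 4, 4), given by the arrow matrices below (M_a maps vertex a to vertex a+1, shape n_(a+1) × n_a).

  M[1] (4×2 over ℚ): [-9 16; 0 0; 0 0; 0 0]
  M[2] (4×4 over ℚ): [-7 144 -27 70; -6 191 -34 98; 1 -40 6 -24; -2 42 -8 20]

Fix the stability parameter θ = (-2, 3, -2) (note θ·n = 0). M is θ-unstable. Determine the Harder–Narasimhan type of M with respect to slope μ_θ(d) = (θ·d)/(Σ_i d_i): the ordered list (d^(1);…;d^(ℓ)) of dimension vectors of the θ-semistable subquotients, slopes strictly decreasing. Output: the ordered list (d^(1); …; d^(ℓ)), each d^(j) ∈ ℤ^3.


Barcode: M ≅ I[1,1], I[1,3], I[2,3]^3. HN layers by μ_θ (2 steps, strictly decreasing):
  μ^(1)=1/2; μ^(2)=-2

((0, 4, 4); (2, 0, 0))


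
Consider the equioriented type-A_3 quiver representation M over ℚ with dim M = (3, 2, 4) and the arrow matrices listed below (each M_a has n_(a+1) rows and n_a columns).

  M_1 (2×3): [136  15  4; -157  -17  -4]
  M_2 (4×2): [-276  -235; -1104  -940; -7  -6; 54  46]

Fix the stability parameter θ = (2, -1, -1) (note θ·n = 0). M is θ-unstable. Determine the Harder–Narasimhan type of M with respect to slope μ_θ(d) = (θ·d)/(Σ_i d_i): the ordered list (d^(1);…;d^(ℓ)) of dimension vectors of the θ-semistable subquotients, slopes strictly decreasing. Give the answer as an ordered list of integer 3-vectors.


Barcode: M ≅ I[1,1], I[1,3]^2, I[3,3]^2. HN layers by μ_θ (3 steps, strictly decreasing):
  μ^(1)=2; μ^(2)=0; μ^(3)=-1

((1, 0, 0); (2, 2, 2); (0, 0, 2))


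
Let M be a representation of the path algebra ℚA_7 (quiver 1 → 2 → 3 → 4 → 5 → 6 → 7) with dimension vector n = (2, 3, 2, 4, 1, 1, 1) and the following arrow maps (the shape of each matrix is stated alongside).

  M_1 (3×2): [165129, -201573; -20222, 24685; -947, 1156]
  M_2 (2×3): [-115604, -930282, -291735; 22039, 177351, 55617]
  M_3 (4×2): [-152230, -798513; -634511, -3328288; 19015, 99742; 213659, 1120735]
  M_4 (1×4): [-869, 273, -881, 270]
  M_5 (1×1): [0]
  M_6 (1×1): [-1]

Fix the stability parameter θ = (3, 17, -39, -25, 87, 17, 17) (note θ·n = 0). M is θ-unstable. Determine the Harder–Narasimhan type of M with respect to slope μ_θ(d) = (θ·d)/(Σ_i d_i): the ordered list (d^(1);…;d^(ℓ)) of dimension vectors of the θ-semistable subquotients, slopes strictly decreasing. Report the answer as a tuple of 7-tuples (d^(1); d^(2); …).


Barcode: M ≅ I[1,2], I[1,5], I[2,4], I[4,4]^2, I[6,7]. HN layers by μ_θ (6 steps, strictly decreasing):
  μ^(1)=87; μ^(2)=17; μ^(3)=3; μ^(4)=-11; μ^(5)=-47/3; μ^(6)=-25

((0, 0, 0, 0, 1, 0, 0); (0, 1, 0, 0, 0, 1, 1); (1, 0, 0, 0, 0, 0, 0); (1, 1, 1, 1, 0, 0, 0); (0, 1, 1, 1, 0, 0, 0); (0, 0, 0, 2, 0, 0, 0))


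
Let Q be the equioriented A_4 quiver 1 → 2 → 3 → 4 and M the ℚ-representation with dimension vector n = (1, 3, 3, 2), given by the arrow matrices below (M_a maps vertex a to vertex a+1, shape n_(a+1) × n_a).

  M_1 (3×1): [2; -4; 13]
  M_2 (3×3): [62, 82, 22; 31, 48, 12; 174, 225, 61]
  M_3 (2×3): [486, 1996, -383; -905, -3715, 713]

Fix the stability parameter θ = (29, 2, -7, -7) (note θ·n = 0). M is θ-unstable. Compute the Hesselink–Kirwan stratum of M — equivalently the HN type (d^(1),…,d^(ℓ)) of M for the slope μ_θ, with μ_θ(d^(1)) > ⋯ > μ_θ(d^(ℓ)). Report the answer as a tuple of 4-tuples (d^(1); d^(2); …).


Via rank(M_{q-1}∘⋯∘M_p): M ≅ I[1,4], I[2,3], I[2,4].
μ_θ-semistable layers: μ^(1)=17/4; μ^(2)=-5/2; μ^(3)=-4

((1, 1, 1, 1); (0, 1, 1, 0); (0, 1, 1, 1))


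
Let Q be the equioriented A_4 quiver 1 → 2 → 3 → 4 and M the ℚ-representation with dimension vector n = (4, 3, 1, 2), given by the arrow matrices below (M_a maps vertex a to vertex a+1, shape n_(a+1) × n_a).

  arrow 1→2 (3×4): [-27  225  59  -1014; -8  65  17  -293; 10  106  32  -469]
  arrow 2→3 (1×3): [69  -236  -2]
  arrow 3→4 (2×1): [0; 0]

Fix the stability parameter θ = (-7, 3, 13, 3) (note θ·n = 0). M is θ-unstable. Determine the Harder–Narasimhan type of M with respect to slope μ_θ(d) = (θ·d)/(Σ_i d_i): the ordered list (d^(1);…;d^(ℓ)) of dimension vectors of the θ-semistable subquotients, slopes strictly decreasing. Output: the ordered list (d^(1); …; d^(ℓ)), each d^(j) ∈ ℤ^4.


Via rank(M_{q-1}∘⋯∘M_p): M ≅ I[1,1], I[1,2]^2, I[1,3], I[4,4]^2.
μ_θ-semistable layers: μ^(1)=13; μ^(2)=3; μ^(3)=-7

((0, 0, 1, 0); (0, 3, 0, 2); (4, 0, 0, 0))


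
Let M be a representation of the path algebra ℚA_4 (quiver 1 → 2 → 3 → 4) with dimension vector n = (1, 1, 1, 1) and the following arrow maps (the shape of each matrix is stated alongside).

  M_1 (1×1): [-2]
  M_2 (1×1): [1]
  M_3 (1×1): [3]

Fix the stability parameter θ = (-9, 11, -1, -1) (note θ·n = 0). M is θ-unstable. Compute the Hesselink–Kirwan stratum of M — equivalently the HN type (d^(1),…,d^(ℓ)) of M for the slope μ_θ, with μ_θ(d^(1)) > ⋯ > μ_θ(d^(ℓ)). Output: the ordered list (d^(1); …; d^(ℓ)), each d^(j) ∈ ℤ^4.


Interval decomposition of M: I[1,4].
HN type (ℓ=2): μ^(1)=3; μ^(2)=-9

((0, 1, 1, 1); (1, 0, 0, 0))


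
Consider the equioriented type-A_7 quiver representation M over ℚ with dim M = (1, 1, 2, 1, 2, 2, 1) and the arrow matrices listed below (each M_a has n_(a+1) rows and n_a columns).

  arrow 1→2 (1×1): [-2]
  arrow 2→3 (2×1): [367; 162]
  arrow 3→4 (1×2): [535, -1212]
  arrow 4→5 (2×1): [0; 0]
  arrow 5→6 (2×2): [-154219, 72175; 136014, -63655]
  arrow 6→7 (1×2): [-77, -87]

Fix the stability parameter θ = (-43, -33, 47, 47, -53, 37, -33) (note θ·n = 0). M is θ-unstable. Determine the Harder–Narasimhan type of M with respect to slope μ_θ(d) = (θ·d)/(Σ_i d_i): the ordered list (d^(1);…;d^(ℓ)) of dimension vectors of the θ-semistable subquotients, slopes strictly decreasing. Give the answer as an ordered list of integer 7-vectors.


Interval decomposition of M: I[1,4], I[3,3], I[5,6], I[5,7].
HN type (ℓ=6): μ^(1)=47; μ^(2)=37; μ^(3)=2; μ^(4)=-33; μ^(5)=-43; μ^(6)=-53

((0, 0, 2, 1, 0, 0, 0); (0, 0, 0, 0, 0, 1, 0); (0, 0, 0, 0, 0, 1, 1); (0, 1, 0, 0, 0, 0, 0); (1, 0, 0, 0, 0, 0, 0); (0, 0, 0, 0, 2, 0, 0))


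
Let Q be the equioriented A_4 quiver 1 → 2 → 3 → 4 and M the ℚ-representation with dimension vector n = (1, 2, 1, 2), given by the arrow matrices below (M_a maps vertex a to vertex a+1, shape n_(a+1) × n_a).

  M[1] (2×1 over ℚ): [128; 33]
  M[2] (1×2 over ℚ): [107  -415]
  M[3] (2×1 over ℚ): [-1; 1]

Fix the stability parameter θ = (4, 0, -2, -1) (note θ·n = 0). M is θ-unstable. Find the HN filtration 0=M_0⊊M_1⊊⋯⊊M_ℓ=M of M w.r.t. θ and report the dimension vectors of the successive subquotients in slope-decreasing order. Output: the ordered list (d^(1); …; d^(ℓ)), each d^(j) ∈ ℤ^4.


Interval decomposition of M: I[1,4], I[2,2], I[4,4].
HN type (ℓ=3): μ^(1)=1/4; μ^(2)=0; μ^(3)=-1

((1, 1, 1, 1); (0, 1, 0, 0); (0, 0, 0, 1))


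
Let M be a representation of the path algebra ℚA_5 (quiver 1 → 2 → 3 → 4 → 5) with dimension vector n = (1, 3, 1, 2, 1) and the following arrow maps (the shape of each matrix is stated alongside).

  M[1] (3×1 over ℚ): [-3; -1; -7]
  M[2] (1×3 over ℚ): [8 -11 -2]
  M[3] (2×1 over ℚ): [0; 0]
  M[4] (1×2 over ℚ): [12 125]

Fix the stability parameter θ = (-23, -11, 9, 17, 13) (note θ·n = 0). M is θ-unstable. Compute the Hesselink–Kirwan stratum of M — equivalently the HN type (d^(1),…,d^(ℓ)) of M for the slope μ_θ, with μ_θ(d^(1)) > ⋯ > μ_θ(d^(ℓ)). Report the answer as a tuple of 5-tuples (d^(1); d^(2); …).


Via rank(M_{q-1}∘⋯∘M_p): M ≅ I[1,3], I[2,2]^2, I[4,4], I[4,5].
μ_θ-semistable layers: μ^(1)=17; μ^(2)=15; μ^(3)=9; μ^(4)=-11; μ^(5)=-23

((0, 0, 0, 1, 0); (0, 0, 0, 1, 1); (0, 0, 1, 0, 0); (0, 3, 0, 0, 0); (1, 0, 0, 0, 0))


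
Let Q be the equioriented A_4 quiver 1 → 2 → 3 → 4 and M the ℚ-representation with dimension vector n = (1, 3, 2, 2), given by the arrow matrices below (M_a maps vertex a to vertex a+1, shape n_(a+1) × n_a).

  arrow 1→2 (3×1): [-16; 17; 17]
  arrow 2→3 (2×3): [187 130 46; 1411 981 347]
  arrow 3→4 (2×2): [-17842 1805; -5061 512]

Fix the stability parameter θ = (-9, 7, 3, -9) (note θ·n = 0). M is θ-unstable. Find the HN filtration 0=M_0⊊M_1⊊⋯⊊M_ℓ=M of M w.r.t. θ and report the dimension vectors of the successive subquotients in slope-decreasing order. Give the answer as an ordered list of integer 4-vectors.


Via rank(M_{q-1}∘⋯∘M_p): M ≅ I[1,2], I[2,4]^2.
μ_θ-semistable layers: μ^(1)=7; μ^(2)=1/3; μ^(3)=-9

((0, 1, 0, 0); (0, 2, 2, 2); (1, 0, 0, 0))


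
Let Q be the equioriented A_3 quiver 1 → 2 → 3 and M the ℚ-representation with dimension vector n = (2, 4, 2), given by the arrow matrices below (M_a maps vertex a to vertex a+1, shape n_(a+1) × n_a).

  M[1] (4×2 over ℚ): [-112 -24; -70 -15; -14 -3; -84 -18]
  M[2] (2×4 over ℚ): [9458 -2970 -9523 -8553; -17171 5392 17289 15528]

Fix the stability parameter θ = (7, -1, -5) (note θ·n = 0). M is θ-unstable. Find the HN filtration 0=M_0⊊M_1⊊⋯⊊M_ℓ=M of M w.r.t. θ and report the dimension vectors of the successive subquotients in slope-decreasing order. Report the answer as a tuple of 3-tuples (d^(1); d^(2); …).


Via rank(M_{q-1}∘⋯∘M_p): M ≅ I[1,1], I[1,3], I[2,2]^2, I[2,3].
μ_θ-semistable layers: μ^(1)=7; μ^(2)=1/3; μ^(3)=-1; μ^(4)=-3

((1, 0, 0); (1, 1, 1); (0, 2, 0); (0, 1, 1))


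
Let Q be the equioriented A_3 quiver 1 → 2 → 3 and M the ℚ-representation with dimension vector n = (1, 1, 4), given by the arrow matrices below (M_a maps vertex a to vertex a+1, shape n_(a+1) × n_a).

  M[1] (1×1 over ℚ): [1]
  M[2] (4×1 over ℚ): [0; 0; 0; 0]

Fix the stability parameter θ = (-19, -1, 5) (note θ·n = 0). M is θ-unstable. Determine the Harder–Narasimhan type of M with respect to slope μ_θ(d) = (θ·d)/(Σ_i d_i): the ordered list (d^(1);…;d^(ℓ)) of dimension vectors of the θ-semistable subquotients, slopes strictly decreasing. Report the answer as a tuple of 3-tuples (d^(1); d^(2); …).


Interval decomposition of M: I[1,2], I[3,3]^4.
HN type (ℓ=3): μ^(1)=5; μ^(2)=-1; μ^(3)=-19

((0, 0, 4); (0, 1, 0); (1, 0, 0))


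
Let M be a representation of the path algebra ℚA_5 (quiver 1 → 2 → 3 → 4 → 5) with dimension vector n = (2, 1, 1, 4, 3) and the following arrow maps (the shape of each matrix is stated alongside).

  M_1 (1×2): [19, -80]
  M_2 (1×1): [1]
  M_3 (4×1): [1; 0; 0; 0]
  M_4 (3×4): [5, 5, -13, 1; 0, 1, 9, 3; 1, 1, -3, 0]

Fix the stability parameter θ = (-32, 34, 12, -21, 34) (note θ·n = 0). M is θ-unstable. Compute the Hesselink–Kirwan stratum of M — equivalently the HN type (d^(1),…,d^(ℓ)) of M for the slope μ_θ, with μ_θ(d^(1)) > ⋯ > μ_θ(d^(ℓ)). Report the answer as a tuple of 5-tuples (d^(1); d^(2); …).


Via rank(M_{q-1}∘⋯∘M_p): M ≅ I[1,1], I[1,5], I[4,4], I[4,5]^2.
μ_θ-semistable layers: μ^(1)=34; μ^(2)=25/3; μ^(3)=-21; μ^(4)=-32

((0, 0, 0, 0, 3); (0, 1, 1, 1, 0); (0, 0, 0, 3, 0); (2, 0, 0, 0, 0))


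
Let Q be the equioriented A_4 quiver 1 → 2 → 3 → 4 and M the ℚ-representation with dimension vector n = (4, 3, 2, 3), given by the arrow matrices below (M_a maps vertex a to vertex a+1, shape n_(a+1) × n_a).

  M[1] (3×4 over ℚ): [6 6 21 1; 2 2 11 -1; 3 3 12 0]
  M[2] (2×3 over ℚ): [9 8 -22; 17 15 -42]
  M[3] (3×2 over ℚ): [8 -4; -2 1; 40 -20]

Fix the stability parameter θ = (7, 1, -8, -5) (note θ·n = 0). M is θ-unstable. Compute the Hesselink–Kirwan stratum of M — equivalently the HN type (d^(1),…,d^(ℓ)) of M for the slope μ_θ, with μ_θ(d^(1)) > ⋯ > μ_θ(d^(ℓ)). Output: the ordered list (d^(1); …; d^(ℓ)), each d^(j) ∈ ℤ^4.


Interval decomposition of M: I[1,1]^2, I[1,3], I[1,4], I[2,2], I[4,4]^2.
HN type (ℓ=5): μ^(1)=7; μ^(2)=1; μ^(3)=0; μ^(4)=-5/4; μ^(5)=-5

((2, 0, 0, 0); (0, 1, 0, 0); (1, 1, 1, 0); (1, 1, 1, 1); (0, 0, 0, 2))


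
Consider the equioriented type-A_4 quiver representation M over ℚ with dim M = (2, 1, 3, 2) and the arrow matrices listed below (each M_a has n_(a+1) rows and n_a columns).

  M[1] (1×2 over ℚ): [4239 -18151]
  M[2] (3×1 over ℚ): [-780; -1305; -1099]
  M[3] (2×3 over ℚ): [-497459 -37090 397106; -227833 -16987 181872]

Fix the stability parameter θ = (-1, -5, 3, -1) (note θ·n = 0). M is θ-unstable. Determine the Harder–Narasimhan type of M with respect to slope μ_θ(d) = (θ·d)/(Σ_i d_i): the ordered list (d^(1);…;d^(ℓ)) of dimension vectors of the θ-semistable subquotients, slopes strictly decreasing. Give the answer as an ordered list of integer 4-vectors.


Barcode: M ≅ I[1,1], I[1,4], I[3,3], I[3,4]. HN layers by μ_θ (4 steps, strictly decreasing):
  μ^(1)=3; μ^(2)=1; μ^(3)=-1; μ^(4)=-3

((0, 0, 1, 0); (0, 0, 2, 2); (1, 0, 0, 0); (1, 1, 0, 0))


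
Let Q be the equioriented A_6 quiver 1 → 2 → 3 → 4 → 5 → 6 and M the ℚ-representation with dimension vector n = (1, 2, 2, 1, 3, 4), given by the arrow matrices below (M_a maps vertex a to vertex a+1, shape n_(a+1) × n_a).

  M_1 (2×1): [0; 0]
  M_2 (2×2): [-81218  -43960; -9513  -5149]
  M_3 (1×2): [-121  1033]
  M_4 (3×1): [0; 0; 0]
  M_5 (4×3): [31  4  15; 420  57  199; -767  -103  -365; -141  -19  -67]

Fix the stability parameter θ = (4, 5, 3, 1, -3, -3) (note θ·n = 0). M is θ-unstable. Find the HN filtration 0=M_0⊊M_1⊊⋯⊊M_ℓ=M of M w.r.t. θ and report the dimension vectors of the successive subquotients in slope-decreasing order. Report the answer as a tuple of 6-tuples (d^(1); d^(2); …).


Interval decomposition of M: I[1,1], I[2,3], I[2,4], I[5,6]^3, I[6,6].
HN type (ℓ=3): μ^(1)=4; μ^(2)=3; μ^(3)=-3

((1, 1, 1, 0, 0, 0); (0, 1, 1, 1, 0, 0); (0, 0, 0, 0, 3, 4))


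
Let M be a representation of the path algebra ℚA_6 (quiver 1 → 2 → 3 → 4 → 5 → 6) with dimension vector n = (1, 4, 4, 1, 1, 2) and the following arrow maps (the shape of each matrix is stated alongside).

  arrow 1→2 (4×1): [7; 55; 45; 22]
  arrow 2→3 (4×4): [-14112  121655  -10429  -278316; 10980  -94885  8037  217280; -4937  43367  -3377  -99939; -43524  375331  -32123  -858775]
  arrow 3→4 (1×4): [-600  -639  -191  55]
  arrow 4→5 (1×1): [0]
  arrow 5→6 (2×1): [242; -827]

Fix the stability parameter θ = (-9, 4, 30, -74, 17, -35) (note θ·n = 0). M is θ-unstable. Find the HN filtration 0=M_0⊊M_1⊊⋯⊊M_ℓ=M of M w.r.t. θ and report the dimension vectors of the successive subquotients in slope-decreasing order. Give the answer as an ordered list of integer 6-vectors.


Interval decomposition of M: I[1,4], I[2,3]^3, I[5,6], I[6,6].
HN type (ℓ=5): μ^(1)=30; μ^(2)=4; μ^(3)=-9; μ^(4)=-49/4; μ^(5)=-35

((0, 0, 3, 0, 0, 0); (0, 3, 0, 0, 0, 0); (0, 0, 0, 0, 1, 1); (1, 1, 1, 1, 0, 0); (0, 0, 0, 0, 0, 1))


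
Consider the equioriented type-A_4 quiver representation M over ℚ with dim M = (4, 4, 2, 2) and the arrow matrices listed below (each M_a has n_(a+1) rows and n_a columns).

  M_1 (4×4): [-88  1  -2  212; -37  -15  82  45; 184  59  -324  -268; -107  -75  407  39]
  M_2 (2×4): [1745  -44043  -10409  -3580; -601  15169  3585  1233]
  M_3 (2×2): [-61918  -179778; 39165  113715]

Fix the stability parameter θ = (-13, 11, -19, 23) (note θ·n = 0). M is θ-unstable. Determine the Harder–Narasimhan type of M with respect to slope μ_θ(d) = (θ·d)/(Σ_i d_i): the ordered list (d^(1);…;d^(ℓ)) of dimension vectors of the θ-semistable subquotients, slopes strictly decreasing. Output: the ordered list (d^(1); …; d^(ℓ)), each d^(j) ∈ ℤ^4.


Barcode: M ≅ I[1,1], I[1,2], I[1,3], I[1,4], I[2,2], I[4,4]. HN layers by μ_θ (4 steps, strictly decreasing):
  μ^(1)=23; μ^(2)=11; μ^(3)=-4; μ^(4)=-13

((0, 0, 0, 2); (0, 2, 0, 0); (0, 2, 2, 0); (4, 0, 0, 0))


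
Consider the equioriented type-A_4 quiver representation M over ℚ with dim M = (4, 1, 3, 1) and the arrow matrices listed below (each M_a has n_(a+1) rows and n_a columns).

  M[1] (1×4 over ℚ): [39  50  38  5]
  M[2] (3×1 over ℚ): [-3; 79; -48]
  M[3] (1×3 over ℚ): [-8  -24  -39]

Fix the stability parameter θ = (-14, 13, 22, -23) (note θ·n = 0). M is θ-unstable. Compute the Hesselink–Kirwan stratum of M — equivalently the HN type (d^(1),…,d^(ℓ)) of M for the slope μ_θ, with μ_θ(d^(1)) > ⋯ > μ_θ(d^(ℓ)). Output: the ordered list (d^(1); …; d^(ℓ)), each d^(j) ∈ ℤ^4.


Interval decomposition of M: I[1,1]^3, I[1,3], I[3,3], I[3,4].
HN type (ℓ=4): μ^(1)=22; μ^(2)=13; μ^(3)=-1/2; μ^(4)=-14

((0, 0, 2, 0); (0, 1, 0, 0); (0, 0, 1, 1); (4, 0, 0, 0))


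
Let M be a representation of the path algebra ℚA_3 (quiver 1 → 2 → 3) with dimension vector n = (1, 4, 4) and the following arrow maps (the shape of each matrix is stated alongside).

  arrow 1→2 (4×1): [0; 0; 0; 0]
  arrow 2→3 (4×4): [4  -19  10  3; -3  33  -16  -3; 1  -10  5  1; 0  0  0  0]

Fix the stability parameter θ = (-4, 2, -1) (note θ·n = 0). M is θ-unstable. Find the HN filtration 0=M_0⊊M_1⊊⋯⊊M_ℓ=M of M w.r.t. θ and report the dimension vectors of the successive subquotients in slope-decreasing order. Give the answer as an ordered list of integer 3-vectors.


Via rank(M_{q-1}∘⋯∘M_p): M ≅ I[1,1], I[2,2], I[2,3]^3, I[3,3].
μ_θ-semistable layers: μ^(1)=2; μ^(2)=1/2; μ^(3)=-1; μ^(4)=-4

((0, 1, 0); (0, 3, 3); (0, 0, 1); (1, 0, 0))


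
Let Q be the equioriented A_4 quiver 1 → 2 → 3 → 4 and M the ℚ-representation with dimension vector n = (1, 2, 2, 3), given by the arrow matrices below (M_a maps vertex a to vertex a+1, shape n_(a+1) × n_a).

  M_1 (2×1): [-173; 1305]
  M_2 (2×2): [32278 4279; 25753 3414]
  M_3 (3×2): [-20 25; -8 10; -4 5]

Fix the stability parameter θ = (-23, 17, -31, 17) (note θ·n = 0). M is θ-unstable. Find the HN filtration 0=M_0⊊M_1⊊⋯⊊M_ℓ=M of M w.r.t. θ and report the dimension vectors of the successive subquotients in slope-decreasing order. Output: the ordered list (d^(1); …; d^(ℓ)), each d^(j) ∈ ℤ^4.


Interval decomposition of M: I[1,4], I[2,3], I[4,4]^2.
HN type (ℓ=3): μ^(1)=17; μ^(2)=-7; μ^(3)=-23

((0, 0, 0, 3); (0, 2, 2, 0); (1, 0, 0, 0))


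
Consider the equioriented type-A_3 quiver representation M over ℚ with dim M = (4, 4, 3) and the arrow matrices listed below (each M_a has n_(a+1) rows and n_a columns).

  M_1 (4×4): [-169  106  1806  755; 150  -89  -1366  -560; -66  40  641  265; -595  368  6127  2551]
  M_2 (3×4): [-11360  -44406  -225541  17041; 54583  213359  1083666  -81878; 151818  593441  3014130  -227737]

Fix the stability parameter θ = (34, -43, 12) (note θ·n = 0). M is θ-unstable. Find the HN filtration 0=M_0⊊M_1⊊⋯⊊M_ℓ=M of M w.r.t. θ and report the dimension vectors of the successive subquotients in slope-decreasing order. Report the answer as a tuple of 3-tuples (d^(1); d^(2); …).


Via rank(M_{q-1}∘⋯∘M_p): M ≅ I[1,2], I[1,3]^3.
μ_θ-semistable layers: μ^(1)=12; μ^(2)=-9/2

((0, 0, 3); (4, 4, 0))


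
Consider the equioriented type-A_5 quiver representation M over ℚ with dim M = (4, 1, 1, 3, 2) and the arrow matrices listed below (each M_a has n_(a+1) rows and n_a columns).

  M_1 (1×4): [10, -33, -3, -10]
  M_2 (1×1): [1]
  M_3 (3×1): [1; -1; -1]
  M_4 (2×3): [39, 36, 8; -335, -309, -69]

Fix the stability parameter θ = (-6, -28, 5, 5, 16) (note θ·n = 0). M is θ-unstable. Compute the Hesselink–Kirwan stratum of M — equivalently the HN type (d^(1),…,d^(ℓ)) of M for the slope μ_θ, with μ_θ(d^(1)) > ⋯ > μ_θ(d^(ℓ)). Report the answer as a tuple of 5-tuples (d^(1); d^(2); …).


Interval decomposition of M: I[1,1]^3, I[1,5], I[4,4], I[4,5].
HN type (ℓ=4): μ^(1)=16; μ^(2)=5; μ^(3)=-6; μ^(4)=-17

((0, 0, 0, 0, 2); (0, 0, 1, 3, 0); (3, 0, 0, 0, 0); (1, 1, 0, 0, 0))


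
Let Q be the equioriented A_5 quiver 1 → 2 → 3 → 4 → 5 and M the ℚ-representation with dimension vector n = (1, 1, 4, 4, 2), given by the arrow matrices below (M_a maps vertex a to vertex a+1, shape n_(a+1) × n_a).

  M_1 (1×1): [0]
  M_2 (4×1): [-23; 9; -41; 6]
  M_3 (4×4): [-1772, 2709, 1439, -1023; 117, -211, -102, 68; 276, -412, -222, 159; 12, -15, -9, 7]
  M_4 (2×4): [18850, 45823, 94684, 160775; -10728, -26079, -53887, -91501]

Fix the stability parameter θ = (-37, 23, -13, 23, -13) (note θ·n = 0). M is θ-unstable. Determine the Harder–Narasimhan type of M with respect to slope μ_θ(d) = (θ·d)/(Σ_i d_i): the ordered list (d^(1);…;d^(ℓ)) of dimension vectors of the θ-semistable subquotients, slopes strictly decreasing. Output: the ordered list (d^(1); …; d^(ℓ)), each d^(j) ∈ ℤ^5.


Barcode: M ≅ I[1,1], I[2,3], I[3,4], I[3,5]^2, I[4,4]. HN layers by μ_θ (4 steps, strictly decreasing):
  μ^(1)=23; μ^(2)=5; μ^(3)=-13; μ^(4)=-37

((0, 0, 0, 2, 0); (0, 1, 1, 2, 2); (0, 0, 3, 0, 0); (1, 0, 0, 0, 0))
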